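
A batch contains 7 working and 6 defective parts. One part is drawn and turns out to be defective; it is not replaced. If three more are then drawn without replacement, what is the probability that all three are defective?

1/22

After the first draw, 5 of the remaining 12 parts are defective.
P = 5/12 × 4/11 × 3/10 = 60/1320 = 1/22.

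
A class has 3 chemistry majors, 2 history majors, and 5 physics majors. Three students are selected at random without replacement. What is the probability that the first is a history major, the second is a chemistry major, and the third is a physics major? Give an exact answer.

1/24

Each draw changes the counts, so multiply the conditional probabilities along the sequence:
P = 2/10 × 3/9 × 5/8 = 30/720 = 1/24.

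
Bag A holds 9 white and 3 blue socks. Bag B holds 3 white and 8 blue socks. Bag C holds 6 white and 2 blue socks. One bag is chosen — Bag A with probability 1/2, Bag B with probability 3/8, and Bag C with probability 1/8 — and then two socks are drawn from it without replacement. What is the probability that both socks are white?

From Bag A: P(both white) = (9/12)(8/11) = 6/11.
From Bag B: P(both white) = (3/11)(2/10) = 3/55.
From Bag C: P(both white) = (6/8)(5/7) = 15/28.
Total probability = (1/2)(6/11) + (3/8)(3/55) + (1/8)(15/28) = 4437/12320.

4437/12320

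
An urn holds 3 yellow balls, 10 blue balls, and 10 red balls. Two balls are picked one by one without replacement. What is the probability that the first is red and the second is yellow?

15/253

Each draw changes the counts, so multiply the conditional probabilities along the sequence:
P = 10/23 × 3/22 = 30/506 = 15/253.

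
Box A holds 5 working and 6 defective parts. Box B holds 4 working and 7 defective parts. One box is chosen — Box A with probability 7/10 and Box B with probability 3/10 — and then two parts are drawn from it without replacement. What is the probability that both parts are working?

4/25

From Box A: P(both working) = (5/11)(4/10) = 2/11.
From Box B: P(both working) = (4/11)(3/10) = 6/55.
Total probability = (7/10)(2/11) + (3/10)(6/55) = 4/25.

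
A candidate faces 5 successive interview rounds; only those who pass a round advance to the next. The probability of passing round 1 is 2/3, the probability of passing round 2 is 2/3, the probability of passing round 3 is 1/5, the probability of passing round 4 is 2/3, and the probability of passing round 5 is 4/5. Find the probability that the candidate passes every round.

The events are sequential, so multiply the conditional probabilities:
P = 2/3 × 2/3 × 1/5 × 2/3 × 4/5 = 32/675.

32/675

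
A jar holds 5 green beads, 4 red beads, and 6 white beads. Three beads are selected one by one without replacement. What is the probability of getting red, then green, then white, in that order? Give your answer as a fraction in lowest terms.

Chain rule:
P = 4/15 × 5/14 × 6/13 = 120/2730 = 4/91.

4/91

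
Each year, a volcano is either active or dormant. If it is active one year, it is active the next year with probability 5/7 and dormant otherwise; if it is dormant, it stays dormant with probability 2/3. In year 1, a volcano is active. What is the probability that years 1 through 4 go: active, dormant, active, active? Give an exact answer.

Year 1 is given. For each transition, use the conditional probability from the current state:
P(dormant | active) = 2/7; P(active | dormant) = 1/3; P(active | active) = 5/7.
P = 2/7 × 1/3 × 5/7 = 10/147.

10/147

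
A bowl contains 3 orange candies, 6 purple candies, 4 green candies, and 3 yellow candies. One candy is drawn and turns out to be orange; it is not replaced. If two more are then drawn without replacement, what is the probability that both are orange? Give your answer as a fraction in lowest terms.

1/105

After the first draw, 2 of the remaining 15 candies are orange.
P = 2/15 × 1/14 = 2/210 = 1/105.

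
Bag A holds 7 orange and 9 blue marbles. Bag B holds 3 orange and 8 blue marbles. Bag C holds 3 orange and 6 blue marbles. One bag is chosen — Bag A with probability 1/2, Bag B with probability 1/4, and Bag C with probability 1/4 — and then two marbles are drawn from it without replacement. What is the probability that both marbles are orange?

161/1320

From Bag A: P(both orange) = (7/16)(6/15) = 7/40.
From Bag B: P(both orange) = (3/11)(2/10) = 3/55.
From Bag C: P(both orange) = (3/9)(2/8) = 1/12.
Total probability = (1/2)(7/40) + (1/4)(3/55) + (1/4)(1/12) = 161/1320.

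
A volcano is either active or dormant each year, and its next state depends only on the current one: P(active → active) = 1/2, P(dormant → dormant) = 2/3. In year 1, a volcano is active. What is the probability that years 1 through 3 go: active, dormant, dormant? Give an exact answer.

Year 1 is given. For each transition, use the conditional probability from the current state:
P(dormant | active) = 1/2; P(dormant | dormant) = 2/3.
P = 1/2 × 2/3 = 2/6 = 1/3.

1/3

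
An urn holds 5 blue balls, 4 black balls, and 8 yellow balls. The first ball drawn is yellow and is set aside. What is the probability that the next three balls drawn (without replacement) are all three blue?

With the first ball removed, 5 blue remain out of 16.
P = 5/16 × 4/15 × 3/14 = 60/3360 = 1/56.

1/56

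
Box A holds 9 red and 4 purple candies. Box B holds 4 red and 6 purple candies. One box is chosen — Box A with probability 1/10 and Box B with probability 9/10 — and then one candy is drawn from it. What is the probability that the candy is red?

From Box A: P(red) = 9/13.
From Box B: P(red) = 4/10.
Total probability = (1/10)(9/13) + (9/10)(4/10) = 279/650.

279/650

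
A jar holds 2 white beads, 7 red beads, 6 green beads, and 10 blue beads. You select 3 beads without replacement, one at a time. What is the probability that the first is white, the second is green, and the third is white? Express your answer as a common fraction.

Chain rule:
P = 2/25 × 6/24 × 1/23 = 12/13800 = 1/1150.

1/1150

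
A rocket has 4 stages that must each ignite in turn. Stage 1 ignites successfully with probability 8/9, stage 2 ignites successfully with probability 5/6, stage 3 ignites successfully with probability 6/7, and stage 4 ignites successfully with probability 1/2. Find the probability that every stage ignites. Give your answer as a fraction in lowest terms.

20/63

The events are sequential, so multiply the conditional probabilities:
P = 8/9 × 5/6 × 6/7 × 1/2 = 240/756 = 20/63.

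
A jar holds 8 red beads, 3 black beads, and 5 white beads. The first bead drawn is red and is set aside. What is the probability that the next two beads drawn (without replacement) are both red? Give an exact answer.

After the first draw, 7 of the remaining 15 beads are red.
P = 7/15 × 6/14 = 42/210 = 1/5.

1/5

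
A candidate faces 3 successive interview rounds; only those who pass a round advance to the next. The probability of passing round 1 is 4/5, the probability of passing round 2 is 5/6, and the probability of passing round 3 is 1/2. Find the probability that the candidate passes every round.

1/3

Each stage is reached only if all earlier stages succeed, so
P = 4/5 × 5/6 × 1/2 = 20/60 = 1/3.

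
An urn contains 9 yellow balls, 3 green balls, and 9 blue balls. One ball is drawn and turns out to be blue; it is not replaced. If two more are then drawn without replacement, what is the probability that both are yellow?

With the first ball removed, 9 yellow remain out of 20.
P = 9/20 × 8/19 = 72/380 = 18/95.

18/95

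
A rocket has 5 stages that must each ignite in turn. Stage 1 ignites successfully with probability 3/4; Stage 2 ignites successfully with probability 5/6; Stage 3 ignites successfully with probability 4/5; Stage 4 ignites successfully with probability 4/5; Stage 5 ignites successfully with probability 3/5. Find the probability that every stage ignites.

Multiplying along the chain,
P = 3/4 × 5/6 × 4/5 × 4/5 × 3/5 = 720/3000 = 6/25.

6/25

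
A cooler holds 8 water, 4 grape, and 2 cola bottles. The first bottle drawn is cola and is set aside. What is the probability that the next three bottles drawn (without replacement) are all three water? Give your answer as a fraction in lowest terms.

28/143

After the first draw, 8 of the remaining 13 bottles are water.
P = 8/13 × 7/12 × 6/11 = 336/1716 = 28/143.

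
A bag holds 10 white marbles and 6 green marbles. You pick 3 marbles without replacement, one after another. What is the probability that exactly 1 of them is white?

One ordering (white drawn first) has probability 10/16 × 6/15 × 5/14 = 300/3360 = 5/56.
There are C(3,1) = 3 such orderings, each equally likely, so P = 3 × 5/56 = 15/56.

15/56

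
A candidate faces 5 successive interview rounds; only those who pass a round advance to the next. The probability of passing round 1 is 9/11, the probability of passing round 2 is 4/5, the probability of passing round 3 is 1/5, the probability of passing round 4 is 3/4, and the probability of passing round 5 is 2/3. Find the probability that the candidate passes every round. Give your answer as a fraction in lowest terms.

18/275

Each stage is reached only if all earlier stages succeed, so
P = 9/11 × 4/5 × 1/5 × 3/4 × 2/3 = 216/3300 = 18/275.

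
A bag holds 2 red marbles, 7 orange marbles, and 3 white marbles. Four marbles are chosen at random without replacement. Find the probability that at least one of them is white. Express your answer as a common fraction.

41/55

P(no white) = 9/12 × 8/11 × 7/10 × 6/9 = 3024/11880 = 14/55.
P(at least one) = 1 − 14/55 = 41/55.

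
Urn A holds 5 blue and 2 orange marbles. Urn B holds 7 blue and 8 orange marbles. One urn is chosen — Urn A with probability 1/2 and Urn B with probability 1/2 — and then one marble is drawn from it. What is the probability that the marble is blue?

From Urn A: P(blue) = 5/7.
From Urn B: P(blue) = 7/15.
Total probability = (1/2)(5/7) + (1/2)(7/15) = 62/105.

62/105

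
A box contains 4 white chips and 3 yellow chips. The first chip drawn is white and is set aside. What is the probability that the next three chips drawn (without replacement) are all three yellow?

After the first draw, 3 of the remaining 6 chips are yellow.
P = 3/6 × 2/5 × 1/4 = 6/120 = 1/20.

1/20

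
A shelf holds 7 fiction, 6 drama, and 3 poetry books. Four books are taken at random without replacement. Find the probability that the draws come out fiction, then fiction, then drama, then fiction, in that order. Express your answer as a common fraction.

3/104

Multiply the probability of each draw given the previous ones:
P = 7/16 × 6/15 × 6/14 × 5/13 = 1260/43680 = 3/104.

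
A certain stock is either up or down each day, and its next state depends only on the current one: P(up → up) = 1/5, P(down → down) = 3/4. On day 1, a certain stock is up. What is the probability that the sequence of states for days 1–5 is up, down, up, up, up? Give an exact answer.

Day 1 is given. For each transition, use the conditional probability from the current state:
P(down | up) = 4/5; P(up | down) = 1/4; P(up | up) = 1/5; P(up | up) = 1/5.
P = 4/5 × 1/4 × 1/5 × 1/5 = 4/500 = 1/125.

1/125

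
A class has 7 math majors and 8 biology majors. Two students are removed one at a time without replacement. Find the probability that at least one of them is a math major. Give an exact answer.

P(no math majors) = 8/15 × 7/14 = 56/210 = 4/15.
P(at least one) = 1 − 4/15 = 11/15.

11/15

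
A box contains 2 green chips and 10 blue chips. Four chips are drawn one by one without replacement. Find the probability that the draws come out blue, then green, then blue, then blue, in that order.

4/33

Each draw changes the counts, so multiply the conditional probabilities along the sequence:
P = 10/12 × 2/11 × 9/10 × 8/9 = 1440/11880 = 4/33.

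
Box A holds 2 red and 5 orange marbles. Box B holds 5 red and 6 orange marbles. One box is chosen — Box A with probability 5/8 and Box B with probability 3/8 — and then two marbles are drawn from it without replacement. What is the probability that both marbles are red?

From Box A: P(both red) = (2/7)(1/6) = 1/21.
From Box B: P(both red) = (5/11)(4/10) = 2/11.
Total probability = (5/8)(1/21) + (3/8)(2/11) = 181/1848.

181/1848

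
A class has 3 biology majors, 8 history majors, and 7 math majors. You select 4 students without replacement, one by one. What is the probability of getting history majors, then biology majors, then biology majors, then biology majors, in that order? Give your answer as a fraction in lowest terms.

1/1530

Chain rule:
P = 8/18 × 3/17 × 2/16 × 1/15 = 48/73440 = 1/1530.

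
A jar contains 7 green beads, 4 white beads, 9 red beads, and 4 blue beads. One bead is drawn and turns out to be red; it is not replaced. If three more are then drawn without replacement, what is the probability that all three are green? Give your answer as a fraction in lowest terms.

With the first bead removed, 7 green remain out of 23.
P = 7/23 × 6/22 × 5/21 = 210/10626 = 5/253.

5/253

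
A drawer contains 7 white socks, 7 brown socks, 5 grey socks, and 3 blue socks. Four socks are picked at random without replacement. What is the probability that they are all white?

P(every draw is white) = 7/22 × 6/21 × 5/20 × 4/19 = 840/175560 = 1/209.

1/209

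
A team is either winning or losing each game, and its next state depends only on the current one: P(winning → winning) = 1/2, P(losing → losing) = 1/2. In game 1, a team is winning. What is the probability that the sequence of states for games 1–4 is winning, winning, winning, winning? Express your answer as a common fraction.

Game 1 is given. For each transition, use the conditional probability from the current state:
P(winning | winning) = 1/2; P(winning | winning) = 1/2; P(winning | winning) = 1/2.
P = 1/2 × 1/2 × 1/2 = 1/8.

1/8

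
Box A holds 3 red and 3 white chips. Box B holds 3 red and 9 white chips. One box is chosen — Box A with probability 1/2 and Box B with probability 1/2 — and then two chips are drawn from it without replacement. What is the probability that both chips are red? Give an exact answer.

From Box A: P(both red) = (3/6)(2/5) = 1/5.
From Box B: P(both red) = (3/12)(2/11) = 1/22.
Total probability = (1/2)(1/5) + (1/2)(1/22) = 27/220.

27/220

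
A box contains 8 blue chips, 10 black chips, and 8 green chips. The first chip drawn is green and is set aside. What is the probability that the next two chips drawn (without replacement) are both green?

With the first chip removed, 7 green remain out of 25.
P = 7/25 × 6/24 = 42/600 = 7/100.

7/100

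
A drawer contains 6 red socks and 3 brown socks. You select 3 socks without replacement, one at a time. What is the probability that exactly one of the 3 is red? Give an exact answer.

3/14

One ordering (red drawn first) has probability 6/9 × 3/8 × 2/7 = 36/504 = 1/14.
There are C(3,1) = 3 such orderings, each equally likely, so P = 3 × 1/14 = 3/14.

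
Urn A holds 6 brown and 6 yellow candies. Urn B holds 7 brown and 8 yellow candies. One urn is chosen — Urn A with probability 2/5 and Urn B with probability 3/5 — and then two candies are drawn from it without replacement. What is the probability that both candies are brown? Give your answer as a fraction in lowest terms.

58/275

From Urn A: P(both brown) = (6/12)(5/11) = 5/22.
From Urn B: P(both brown) = (7/15)(6/14) = 1/5.
Total probability = (2/5)(5/22) + (3/5)(1/5) = 58/275.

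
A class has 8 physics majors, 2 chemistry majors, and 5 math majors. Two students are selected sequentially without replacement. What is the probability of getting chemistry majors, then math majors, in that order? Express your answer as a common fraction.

Chain rule:
P = 2/15 × 5/14 = 10/210 = 1/21.

1/21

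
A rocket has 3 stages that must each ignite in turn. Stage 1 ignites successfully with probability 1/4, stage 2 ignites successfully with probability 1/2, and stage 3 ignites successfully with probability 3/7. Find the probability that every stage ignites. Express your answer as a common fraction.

Multiplying along the chain,
P = 1/4 × 1/2 × 3/7 = 3/56.

3/56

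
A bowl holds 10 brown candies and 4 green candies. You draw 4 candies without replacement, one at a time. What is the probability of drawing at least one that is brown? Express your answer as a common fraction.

1000/1001

P(no brown) = 4/14 × 3/13 × 2/12 × 1/11 = 24/24024 = 1/1001.
P(at least one) = 1 − 1/1001 = 1000/1001.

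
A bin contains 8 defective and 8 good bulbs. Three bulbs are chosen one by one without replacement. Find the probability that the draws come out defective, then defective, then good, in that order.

2/15

Each draw changes the counts, so multiply the conditional probabilities along the sequence:
P = 8/16 × 7/15 × 8/14 = 448/3360 = 2/15.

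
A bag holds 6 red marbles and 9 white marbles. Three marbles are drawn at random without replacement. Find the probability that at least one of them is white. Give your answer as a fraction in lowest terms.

P(no white) = 6/15 × 5/14 × 4/13 = 120/2730 = 4/91.
P(at least one) = 1 − 4/91 = 87/91.

87/91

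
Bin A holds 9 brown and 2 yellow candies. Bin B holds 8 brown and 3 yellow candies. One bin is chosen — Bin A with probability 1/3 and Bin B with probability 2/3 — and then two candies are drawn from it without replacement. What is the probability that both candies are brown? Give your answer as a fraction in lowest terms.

From Bin A: P(both brown) = (9/11)(8/10) = 36/55.
From Bin B: P(both brown) = (8/11)(7/10) = 28/55.
Total probability = (1/3)(36/55) + (2/3)(28/55) = 92/165.

92/165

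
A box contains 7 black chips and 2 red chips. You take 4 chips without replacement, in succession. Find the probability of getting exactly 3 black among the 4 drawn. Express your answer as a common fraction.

5/9

One ordering (black drawn first) has probability 7/9 × 6/8 × 5/7 × 2/6 = 420/3024 = 5/36.
There are C(4,3) = 4 such orderings, each equally likely, so P = 4 × 5/36 = 5/9.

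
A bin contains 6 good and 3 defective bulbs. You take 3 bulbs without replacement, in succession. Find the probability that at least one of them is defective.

P(no defective) = 6/9 × 5/8 × 4/7 = 120/504 = 5/21.
P(at least one) = 1 − 5/21 = 16/21.

16/21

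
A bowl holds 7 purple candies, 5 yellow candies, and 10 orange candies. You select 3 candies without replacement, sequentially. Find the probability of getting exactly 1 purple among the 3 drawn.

One ordering (purple drawn first) has probability 7/22 × 15/21 × 14/20 = 1470/9240 = 7/44.
There are C(3,1) = 3 such orderings, each equally likely, so P = 3 × 7/44 = 21/44.

21/44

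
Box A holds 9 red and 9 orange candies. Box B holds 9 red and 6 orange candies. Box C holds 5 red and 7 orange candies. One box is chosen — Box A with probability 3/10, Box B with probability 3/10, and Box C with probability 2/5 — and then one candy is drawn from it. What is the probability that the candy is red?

149/300

From Box A: P(red) = 9/18.
From Box B: P(red) = 9/15.
From Box C: P(red) = 5/12.
Total probability = (3/10)(9/18) + (3/10)(9/15) + (2/5)(5/12) = 149/300.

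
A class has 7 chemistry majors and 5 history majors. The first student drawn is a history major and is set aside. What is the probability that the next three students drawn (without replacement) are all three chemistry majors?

7/33

With the first student removed, 7 chemistry majors remain out of 11.
P = 7/11 × 6/10 × 5/9 = 210/990 = 7/33.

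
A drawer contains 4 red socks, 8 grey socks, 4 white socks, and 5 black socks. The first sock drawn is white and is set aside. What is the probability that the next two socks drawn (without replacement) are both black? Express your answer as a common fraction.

With the first sock removed, 5 black remain out of 20.
P = 5/20 × 4/19 = 20/380 = 1/19.

1/19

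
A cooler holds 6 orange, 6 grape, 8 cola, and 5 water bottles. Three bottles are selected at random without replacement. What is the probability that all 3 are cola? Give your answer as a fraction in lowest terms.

14/575

P(all cola) = 8/25 × 7/24 × 6/23 = 336/13800 = 14/575.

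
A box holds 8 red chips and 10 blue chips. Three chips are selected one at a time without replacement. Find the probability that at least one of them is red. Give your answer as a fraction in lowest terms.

29/34

P(no red) = 10/18 × 9/17 × 8/16 = 720/4896 = 5/34.
P(at least one) = 1 − 5/34 = 29/34.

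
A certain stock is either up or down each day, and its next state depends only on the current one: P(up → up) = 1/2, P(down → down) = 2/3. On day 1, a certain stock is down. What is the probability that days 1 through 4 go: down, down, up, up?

1/9

Day 1 is given. For each transition, use the conditional probability from the current state:
P(down | down) = 2/3; P(up | down) = 1/3; P(up | up) = 1/2.
P = 2/3 × 1/3 × 1/2 = 2/18 = 1/9.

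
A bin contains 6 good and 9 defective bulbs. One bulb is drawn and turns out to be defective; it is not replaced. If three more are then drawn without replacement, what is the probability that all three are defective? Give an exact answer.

After the first draw, 8 of the remaining 14 bulbs are defective.
P = 8/14 × 7/13 × 6/12 = 336/2184 = 2/13.

2/13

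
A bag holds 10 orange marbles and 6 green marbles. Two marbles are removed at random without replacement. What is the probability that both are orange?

P(every draw is orange) = 10/16 × 9/15 = 90/240 = 3/8.

3/8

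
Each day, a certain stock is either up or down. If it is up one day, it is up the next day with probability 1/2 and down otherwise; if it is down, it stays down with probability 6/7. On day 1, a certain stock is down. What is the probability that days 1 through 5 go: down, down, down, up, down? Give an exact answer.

Day 1 is given. For each transition, use the conditional probability from the current state:
P(down | down) = 6/7; P(down | down) = 6/7; P(up | down) = 1/7; P(down | up) = 1/2.
P = 6/7 × 6/7 × 1/7 × 1/2 = 36/686 = 18/343.

18/343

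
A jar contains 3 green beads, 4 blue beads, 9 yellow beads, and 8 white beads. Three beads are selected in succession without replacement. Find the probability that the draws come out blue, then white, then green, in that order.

Chain rule:
P = 4/24 × 8/23 × 3/22 = 96/12144 = 2/253.

2/253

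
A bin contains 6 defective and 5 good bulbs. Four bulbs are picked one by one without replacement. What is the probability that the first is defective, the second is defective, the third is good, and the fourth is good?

Each draw changes the counts, so multiply the conditional probabilities along the sequence:
P = 6/11 × 5/10 × 5/9 × 4/8 = 600/7920 = 5/66.

5/66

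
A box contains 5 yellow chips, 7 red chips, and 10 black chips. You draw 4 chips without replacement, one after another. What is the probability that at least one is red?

170/209

P(no red) = 15/22 × 14/21 × 13/20 × 12/19 = 32760/175560 = 39/209.
P(at least one) = 1 − 39/209 = 170/209.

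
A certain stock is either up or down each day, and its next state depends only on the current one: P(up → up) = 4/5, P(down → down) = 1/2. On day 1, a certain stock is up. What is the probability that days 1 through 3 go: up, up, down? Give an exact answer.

4/25

Day 1 is given. For each transition, use the conditional probability from the current state:
P(up | up) = 4/5; P(down | up) = 1/5.
P = 4/5 × 1/5 = 4/25.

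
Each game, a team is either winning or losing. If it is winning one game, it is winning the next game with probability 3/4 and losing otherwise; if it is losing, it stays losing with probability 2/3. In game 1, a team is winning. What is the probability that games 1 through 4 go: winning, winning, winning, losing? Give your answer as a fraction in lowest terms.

Game 1 is given. For each transition, use the conditional probability from the current state:
P(winning | winning) = 3/4; P(winning | winning) = 3/4; P(losing | winning) = 1/4.
P = 3/4 × 3/4 × 1/4 = 9/64.

9/64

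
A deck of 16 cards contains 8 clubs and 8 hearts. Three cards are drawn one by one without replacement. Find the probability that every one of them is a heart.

1/10

P = 8/16 × 7/15 × 6/14 = 336/3360 = 1/10.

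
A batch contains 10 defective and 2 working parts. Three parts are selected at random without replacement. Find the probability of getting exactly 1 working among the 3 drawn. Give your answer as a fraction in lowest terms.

One ordering (working drawn first) has probability 2/12 × 10/11 × 9/10 = 180/1320 = 3/22.
There are C(3,1) = 3 such orderings, each equally likely, so P = 3 × 3/22 = 9/22.

9/22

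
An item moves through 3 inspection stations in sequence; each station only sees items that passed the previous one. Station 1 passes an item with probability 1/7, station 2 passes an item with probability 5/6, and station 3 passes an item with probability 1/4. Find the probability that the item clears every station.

Each stage is reached only if all earlier stages succeed, so
P = 1/7 × 5/6 × 1/4 = 5/168.

5/168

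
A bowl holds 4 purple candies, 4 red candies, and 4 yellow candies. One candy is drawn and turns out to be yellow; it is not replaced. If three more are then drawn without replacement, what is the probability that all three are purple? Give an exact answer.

With the first candy removed, 4 purple remain out of 11.
P = 4/11 × 3/10 × 2/9 = 24/990 = 4/165.

4/165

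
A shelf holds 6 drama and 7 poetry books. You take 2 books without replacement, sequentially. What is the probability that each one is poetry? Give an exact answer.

P = 7/13 × 6/12 = 42/156 = 7/26.

7/26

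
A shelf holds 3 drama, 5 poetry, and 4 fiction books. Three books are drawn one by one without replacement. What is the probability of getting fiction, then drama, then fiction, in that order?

Multiply the probability of each draw given the previous ones:
P = 4/12 × 3/11 × 3/10 = 36/1320 = 3/110.

3/110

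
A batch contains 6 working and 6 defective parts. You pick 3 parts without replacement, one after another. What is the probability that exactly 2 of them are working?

9/22

One ordering (working drawn first) has probability 6/12 × 5/11 × 6/10 = 180/1320 = 3/22.
There are C(3,2) = 3 such orderings, each equally likely, so P = 3 × 3/22 = 9/22.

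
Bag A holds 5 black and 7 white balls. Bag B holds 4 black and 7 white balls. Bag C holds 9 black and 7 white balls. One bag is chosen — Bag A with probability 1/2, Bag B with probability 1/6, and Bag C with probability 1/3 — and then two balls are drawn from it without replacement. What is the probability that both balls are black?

From Bag A: P(both black) = (5/12)(4/11) = 5/33.
From Bag B: P(both black) = (4/11)(3/10) = 6/55.
From Bag C: P(both black) = (9/16)(8/15) = 3/10.
Total probability = (1/2)(5/33) + (1/6)(6/55) + (1/3)(3/10) = 32/165.

32/165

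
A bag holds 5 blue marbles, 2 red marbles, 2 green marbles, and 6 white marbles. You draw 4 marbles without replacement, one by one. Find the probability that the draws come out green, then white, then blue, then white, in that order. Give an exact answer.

5/546

Each draw changes the counts, so multiply the conditional probabilities along the sequence:
P = 2/15 × 6/14 × 5/13 × 5/12 = 300/32760 = 5/546.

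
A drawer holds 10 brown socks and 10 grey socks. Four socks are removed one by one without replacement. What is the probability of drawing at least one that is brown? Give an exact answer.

P(no brown) = 10/20 × 9/19 × 8/18 × 7/17 = 5040/116280 = 14/323.
P(at least one) = 1 − 14/323 = 309/323.

309/323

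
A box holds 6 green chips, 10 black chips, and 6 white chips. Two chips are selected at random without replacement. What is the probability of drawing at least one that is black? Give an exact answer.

5/7

P(no black) = 12/22 × 11/21 = 132/462 = 2/7.
P(at least one) = 1 − 2/7 = 5/7.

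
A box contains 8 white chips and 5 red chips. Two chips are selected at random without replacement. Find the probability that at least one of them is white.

34/39

P(no white) = 5/13 × 4/12 = 20/156 = 5/39.
P(at least one) = 1 − 5/39 = 34/39.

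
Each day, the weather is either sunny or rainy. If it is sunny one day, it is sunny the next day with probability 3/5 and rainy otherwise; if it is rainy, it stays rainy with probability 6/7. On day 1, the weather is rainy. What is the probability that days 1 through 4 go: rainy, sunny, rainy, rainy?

Day 1 is given. For each transition, use the conditional probability from the current state:
P(sunny | rainy) = 1/7; P(rainy | sunny) = 2/5; P(rainy | rainy) = 6/7.
P = 1/7 × 2/5 × 6/7 = 12/245.

12/245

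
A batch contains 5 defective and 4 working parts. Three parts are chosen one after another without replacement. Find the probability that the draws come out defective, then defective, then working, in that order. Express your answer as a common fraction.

Each draw changes the counts, so multiply the conditional probabilities along the sequence:
P = 5/9 × 4/8 × 4/7 = 80/504 = 10/63.

10/63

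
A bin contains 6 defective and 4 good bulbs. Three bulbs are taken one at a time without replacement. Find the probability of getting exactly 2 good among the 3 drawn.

3/10

One ordering (good drawn first) has probability 4/10 × 3/9 × 6/8 = 72/720 = 1/10.
There are C(3,2) = 3 such orderings, each equally likely, so P = 3 × 1/10 = 3/10.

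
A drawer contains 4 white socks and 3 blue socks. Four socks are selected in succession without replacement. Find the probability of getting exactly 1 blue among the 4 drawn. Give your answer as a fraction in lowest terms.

One ordering (blue drawn first) has probability 3/7 × 4/6 × 3/5 × 2/4 = 72/840 = 3/35.
There are C(4,1) = 4 such orderings, each equally likely, so P = 4 × 3/35 = 12/35.

12/35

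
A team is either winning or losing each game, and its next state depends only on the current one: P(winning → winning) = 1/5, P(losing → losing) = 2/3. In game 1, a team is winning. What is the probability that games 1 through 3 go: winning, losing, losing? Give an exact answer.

Game 1 is given. For each transition, use the conditional probability from the current state:
P(losing | winning) = 4/5; P(losing | losing) = 2/3.
P = 4/5 × 2/3 = 8/15.

8/15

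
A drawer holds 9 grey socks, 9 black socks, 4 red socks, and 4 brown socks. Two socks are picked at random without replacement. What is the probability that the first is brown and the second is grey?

Chain rule:
P = 4/26 × 9/25 = 36/650 = 18/325.

18/325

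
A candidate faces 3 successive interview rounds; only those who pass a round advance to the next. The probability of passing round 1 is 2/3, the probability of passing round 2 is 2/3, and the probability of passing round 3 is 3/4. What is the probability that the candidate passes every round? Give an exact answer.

1/3

Multiplying along the chain,
P = 2/3 × 2/3 × 3/4 = 12/36 = 1/3.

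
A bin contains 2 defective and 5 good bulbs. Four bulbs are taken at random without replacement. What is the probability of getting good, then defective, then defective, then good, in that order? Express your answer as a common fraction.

1/21

Chain rule:
P = 5/7 × 2/6 × 1/5 × 4/4 = 40/840 = 1/21.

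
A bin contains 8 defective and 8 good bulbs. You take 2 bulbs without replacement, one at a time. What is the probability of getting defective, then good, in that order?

Chain rule:
P = 8/16 × 8/15 = 64/240 = 4/15.

4/15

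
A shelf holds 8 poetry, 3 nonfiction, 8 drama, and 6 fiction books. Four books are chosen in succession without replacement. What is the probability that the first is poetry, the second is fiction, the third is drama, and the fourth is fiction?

Multiply the probability of each draw given the previous ones:
P = 8/25 × 6/24 × 8/23 × 5/22 = 1920/303600 = 8/1265.

8/1265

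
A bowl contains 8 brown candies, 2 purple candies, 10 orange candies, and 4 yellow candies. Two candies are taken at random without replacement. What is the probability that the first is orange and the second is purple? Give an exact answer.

5/138

Chain rule:
P = 10/24 × 2/23 = 20/552 = 5/138.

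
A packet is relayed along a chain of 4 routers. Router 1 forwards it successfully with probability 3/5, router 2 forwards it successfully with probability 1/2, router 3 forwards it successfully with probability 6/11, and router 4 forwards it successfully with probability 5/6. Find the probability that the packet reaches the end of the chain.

3/22

Multiplying along the chain,
P = 3/5 × 1/2 × 6/11 × 5/6 = 90/660 = 3/22.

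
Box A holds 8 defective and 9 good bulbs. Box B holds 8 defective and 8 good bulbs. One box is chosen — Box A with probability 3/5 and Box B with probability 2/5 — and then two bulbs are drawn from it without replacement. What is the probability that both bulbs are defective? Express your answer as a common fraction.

From Box A: P(both defective) = (8/17)(7/16) = 7/34.
From Box B: P(both defective) = (8/16)(7/15) = 7/30.
Total probability = (3/5)(7/34) + (2/5)(7/30) = 553/2550.

553/2550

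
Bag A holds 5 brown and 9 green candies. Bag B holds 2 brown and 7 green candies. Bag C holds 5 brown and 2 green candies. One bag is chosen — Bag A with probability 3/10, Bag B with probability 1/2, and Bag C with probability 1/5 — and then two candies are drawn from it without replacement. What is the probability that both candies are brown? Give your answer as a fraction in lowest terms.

From Bag A: P(both brown) = (5/14)(4/13) = 10/91.
From Bag B: P(both brown) = (2/9)(1/8) = 1/36.
From Bag C: P(both brown) = (5/7)(4/6) = 10/21.
Total probability = (3/10)(10/91) + (1/2)(1/36) + (1/5)(10/21) = 133/936.

133/936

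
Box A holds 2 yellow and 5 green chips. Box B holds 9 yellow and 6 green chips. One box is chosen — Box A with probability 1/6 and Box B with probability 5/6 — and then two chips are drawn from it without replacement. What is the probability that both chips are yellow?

From Box A: P(both yellow) = (2/7)(1/6) = 1/21.
From Box B: P(both yellow) = (9/15)(8/14) = 12/35.
Total probability = (1/6)(1/21) + (5/6)(12/35) = 37/126.

37/126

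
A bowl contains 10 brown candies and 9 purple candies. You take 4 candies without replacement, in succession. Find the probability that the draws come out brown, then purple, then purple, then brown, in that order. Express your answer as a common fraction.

Multiply the probability of each draw given the previous ones:
P = 10/19 × 9/18 × 8/17 × 9/16 = 6480/93024 = 45/646.

45/646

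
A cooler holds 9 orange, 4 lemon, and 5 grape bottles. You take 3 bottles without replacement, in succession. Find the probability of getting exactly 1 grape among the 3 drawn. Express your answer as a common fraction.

65/136

One ordering (grape drawn first) has probability 5/18 × 13/17 × 12/16 = 780/4896 = 65/408.
There are C(3,1) = 3 such orderings, each equally likely, so P = 3 × 65/408 = 65/136.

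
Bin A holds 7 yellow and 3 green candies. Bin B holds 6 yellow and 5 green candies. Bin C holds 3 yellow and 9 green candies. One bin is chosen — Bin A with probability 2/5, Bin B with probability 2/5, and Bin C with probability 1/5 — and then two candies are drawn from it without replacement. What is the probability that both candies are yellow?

503/1650

From Bin A: P(both yellow) = (7/10)(6/9) = 7/15.
From Bin B: P(both yellow) = (6/11)(5/10) = 3/11.
From Bin C: P(both yellow) = (3/12)(2/11) = 1/22.
Total probability = (2/5)(7/15) + (2/5)(3/11) + (1/5)(1/22) = 503/1650.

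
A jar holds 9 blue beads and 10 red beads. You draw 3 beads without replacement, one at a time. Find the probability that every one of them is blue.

28/323

P = 9/19 × 8/18 × 7/17 = 504/5814 = 28/323.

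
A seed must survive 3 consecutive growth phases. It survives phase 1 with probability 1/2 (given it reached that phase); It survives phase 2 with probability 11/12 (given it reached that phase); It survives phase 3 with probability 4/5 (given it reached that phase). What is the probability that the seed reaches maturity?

11/30

Multiplying along the chain,
P = 1/2 × 11/12 × 4/5 = 44/120 = 11/30.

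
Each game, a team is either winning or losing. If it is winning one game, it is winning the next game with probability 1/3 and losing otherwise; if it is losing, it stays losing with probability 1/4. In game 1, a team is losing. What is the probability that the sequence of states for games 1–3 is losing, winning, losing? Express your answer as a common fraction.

1/2

Game 1 is given. For each transition, use the conditional probability from the current state:
P(winning | losing) = 3/4; P(losing | winning) = 2/3.
P = 3/4 × 2/3 = 6/12 = 1/2.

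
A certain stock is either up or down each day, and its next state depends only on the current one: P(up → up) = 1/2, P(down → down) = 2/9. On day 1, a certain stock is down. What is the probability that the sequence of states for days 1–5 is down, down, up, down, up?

Day 1 is given. For each transition, use the conditional probability from the current state:
P(down | down) = 2/9; P(up | down) = 7/9; P(down | up) = 1/2; P(up | down) = 7/9.
P = 2/9 × 7/9 × 1/2 × 7/9 = 98/1458 = 49/729.

49/729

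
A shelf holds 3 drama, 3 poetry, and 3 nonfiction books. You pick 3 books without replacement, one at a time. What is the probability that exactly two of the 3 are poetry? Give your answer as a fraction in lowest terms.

One ordering (poetry drawn first) has probability 3/9 × 2/8 × 6/7 = 36/504 = 1/14.
There are C(3,2) = 3 such orderings, each equally likely, so P = 3 × 1/14 = 3/14.

3/14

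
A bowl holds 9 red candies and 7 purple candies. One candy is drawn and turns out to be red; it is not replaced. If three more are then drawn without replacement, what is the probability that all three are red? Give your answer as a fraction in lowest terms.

8/65

After the first draw, 8 of the remaining 15 candies are red.
P = 8/15 × 7/14 × 6/13 = 336/2730 = 8/65.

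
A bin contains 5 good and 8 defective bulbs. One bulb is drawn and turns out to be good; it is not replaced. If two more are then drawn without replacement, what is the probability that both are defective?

14/33

With the first bulb removed, 8 defective remain out of 12.
P = 8/12 × 7/11 = 56/132 = 14/33.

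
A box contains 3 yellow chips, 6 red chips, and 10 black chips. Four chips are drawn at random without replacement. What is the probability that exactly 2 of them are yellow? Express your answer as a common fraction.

One ordering (yellow drawn first) has probability 3/19 × 2/18 × 16/17 × 15/16 = 1440/93024 = 5/323.
There are C(4,2) = 6 such orderings, each equally likely, so P = 6 × 5/323 = 30/323.

30/323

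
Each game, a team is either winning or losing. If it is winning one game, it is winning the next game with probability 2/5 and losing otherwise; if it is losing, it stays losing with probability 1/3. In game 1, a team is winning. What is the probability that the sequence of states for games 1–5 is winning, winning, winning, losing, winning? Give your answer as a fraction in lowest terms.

8/125

Game 1 is given. For each transition, use the conditional probability from the current state:
P(winning | winning) = 2/5; P(winning | winning) = 2/5; P(losing | winning) = 3/5; P(winning | losing) = 2/3.
P = 2/5 × 2/5 × 3/5 × 2/3 = 24/375 = 8/125.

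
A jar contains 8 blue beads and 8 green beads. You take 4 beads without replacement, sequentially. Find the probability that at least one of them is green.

P(no green) = 8/16 × 7/15 × 6/14 × 5/13 = 1680/43680 = 1/26.
P(at least one) = 1 − 1/26 = 25/26.

25/26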